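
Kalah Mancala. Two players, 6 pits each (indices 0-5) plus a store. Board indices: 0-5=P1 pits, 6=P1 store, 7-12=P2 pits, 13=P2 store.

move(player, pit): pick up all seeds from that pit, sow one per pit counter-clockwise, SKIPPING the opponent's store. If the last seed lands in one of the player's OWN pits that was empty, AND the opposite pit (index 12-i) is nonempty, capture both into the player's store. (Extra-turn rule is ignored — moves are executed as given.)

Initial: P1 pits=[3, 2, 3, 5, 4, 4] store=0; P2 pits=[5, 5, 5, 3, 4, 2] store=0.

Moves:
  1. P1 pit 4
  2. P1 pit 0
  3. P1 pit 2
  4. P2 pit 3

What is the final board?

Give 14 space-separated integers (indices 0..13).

Answer: 0 3 0 7 1 6 2 6 6 5 0 5 3 1

Derivation:
Move 1: P1 pit4 -> P1=[3,2,3,5,0,5](1) P2=[6,6,5,3,4,2](0)
Move 2: P1 pit0 -> P1=[0,3,4,6,0,5](1) P2=[6,6,5,3,4,2](0)
Move 3: P1 pit2 -> P1=[0,3,0,7,1,6](2) P2=[6,6,5,3,4,2](0)
Move 4: P2 pit3 -> P1=[0,3,0,7,1,6](2) P2=[6,6,5,0,5,3](1)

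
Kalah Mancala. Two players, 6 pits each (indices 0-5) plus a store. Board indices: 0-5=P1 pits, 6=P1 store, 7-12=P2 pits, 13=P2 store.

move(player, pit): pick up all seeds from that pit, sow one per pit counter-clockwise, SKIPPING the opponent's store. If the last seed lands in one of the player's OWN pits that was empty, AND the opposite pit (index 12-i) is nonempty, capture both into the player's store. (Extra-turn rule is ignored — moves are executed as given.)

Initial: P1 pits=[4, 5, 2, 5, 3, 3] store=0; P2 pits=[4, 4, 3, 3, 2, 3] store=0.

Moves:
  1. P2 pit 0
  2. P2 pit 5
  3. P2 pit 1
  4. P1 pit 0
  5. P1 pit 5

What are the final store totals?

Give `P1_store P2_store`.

Move 1: P2 pit0 -> P1=[4,5,2,5,3,3](0) P2=[0,5,4,4,3,3](0)
Move 2: P2 pit5 -> P1=[5,6,2,5,3,3](0) P2=[0,5,4,4,3,0](1)
Move 3: P2 pit1 -> P1=[5,6,2,5,3,3](0) P2=[0,0,5,5,4,1](2)
Move 4: P1 pit0 -> P1=[0,7,3,6,4,4](0) P2=[0,0,5,5,4,1](2)
Move 5: P1 pit5 -> P1=[0,7,3,6,4,0](1) P2=[1,1,6,5,4,1](2)

Answer: 1 2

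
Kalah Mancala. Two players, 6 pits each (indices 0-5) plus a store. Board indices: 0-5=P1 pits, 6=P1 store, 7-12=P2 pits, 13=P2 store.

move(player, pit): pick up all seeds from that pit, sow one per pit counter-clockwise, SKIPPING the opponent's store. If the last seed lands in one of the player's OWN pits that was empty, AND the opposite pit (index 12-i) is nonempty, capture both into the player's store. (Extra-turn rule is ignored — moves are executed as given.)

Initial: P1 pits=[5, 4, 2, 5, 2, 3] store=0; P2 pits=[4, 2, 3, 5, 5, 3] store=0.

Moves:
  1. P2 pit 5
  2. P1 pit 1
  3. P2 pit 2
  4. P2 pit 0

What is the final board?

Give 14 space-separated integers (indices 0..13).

Move 1: P2 pit5 -> P1=[6,5,2,5,2,3](0) P2=[4,2,3,5,5,0](1)
Move 2: P1 pit1 -> P1=[6,0,3,6,3,4](1) P2=[4,2,3,5,5,0](1)
Move 3: P2 pit2 -> P1=[0,0,3,6,3,4](1) P2=[4,2,0,6,6,0](8)
Move 4: P2 pit0 -> P1=[0,0,3,6,3,4](1) P2=[0,3,1,7,7,0](8)

Answer: 0 0 3 6 3 4 1 0 3 1 7 7 0 8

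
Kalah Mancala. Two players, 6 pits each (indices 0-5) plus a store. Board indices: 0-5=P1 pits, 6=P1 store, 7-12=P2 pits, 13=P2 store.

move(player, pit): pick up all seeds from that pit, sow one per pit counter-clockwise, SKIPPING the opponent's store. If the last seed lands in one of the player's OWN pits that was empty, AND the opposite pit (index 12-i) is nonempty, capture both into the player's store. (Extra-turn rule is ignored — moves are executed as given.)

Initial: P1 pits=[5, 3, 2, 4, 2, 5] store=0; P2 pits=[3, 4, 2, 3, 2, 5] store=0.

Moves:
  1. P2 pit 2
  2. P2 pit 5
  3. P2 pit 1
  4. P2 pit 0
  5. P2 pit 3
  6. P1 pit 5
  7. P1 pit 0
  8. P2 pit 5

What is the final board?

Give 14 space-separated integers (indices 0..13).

Answer: 0 6 4 5 2 0 1 1 2 3 1 5 0 10

Derivation:
Move 1: P2 pit2 -> P1=[5,3,2,4,2,5](0) P2=[3,4,0,4,3,5](0)
Move 2: P2 pit5 -> P1=[6,4,3,5,2,5](0) P2=[3,4,0,4,3,0](1)
Move 3: P2 pit1 -> P1=[0,4,3,5,2,5](0) P2=[3,0,1,5,4,0](8)
Move 4: P2 pit0 -> P1=[0,4,3,5,2,5](0) P2=[0,1,2,6,4,0](8)
Move 5: P2 pit3 -> P1=[1,5,4,5,2,5](0) P2=[0,1,2,0,5,1](9)
Move 6: P1 pit5 -> P1=[1,5,4,5,2,0](1) P2=[1,2,3,1,5,1](9)
Move 7: P1 pit0 -> P1=[0,6,4,5,2,0](1) P2=[1,2,3,1,5,1](9)
Move 8: P2 pit5 -> P1=[0,6,4,5,2,0](1) P2=[1,2,3,1,5,0](10)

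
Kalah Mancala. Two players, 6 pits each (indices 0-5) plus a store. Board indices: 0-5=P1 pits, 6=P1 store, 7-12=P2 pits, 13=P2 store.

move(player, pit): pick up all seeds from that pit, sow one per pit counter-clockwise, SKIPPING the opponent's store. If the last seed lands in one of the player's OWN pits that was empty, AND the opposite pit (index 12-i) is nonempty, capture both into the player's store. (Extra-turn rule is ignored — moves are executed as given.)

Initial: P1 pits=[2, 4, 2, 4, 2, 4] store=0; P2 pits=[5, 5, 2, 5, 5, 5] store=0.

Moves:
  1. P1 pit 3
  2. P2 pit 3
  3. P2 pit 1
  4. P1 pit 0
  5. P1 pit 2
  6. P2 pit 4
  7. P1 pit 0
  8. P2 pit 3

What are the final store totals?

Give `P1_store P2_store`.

Answer: 5 12

Derivation:
Move 1: P1 pit3 -> P1=[2,4,2,0,3,5](1) P2=[6,5,2,5,5,5](0)
Move 2: P2 pit3 -> P1=[3,5,2,0,3,5](1) P2=[6,5,2,0,6,6](1)
Move 3: P2 pit1 -> P1=[3,5,2,0,3,5](1) P2=[6,0,3,1,7,7](2)
Move 4: P1 pit0 -> P1=[0,6,3,0,3,5](5) P2=[6,0,0,1,7,7](2)
Move 5: P1 pit2 -> P1=[0,6,0,1,4,6](5) P2=[6,0,0,1,7,7](2)
Move 6: P2 pit4 -> P1=[1,7,1,2,5,6](5) P2=[6,0,0,1,0,8](3)
Move 7: P1 pit0 -> P1=[0,8,1,2,5,6](5) P2=[6,0,0,1,0,8](3)
Move 8: P2 pit3 -> P1=[0,0,1,2,5,6](5) P2=[6,0,0,0,0,8](12)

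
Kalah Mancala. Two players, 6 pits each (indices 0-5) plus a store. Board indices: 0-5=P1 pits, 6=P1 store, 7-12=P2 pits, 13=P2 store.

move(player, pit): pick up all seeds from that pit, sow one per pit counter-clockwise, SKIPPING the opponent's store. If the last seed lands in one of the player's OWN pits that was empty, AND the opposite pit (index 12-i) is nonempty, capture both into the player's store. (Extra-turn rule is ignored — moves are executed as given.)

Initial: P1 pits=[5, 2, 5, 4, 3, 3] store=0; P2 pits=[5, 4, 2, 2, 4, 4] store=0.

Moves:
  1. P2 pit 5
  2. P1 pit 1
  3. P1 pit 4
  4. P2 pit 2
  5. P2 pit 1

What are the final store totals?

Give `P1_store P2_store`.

Answer: 1 2

Derivation:
Move 1: P2 pit5 -> P1=[6,3,6,4,3,3](0) P2=[5,4,2,2,4,0](1)
Move 2: P1 pit1 -> P1=[6,0,7,5,4,3](0) P2=[5,4,2,2,4,0](1)
Move 3: P1 pit4 -> P1=[6,0,7,5,0,4](1) P2=[6,5,2,2,4,0](1)
Move 4: P2 pit2 -> P1=[6,0,7,5,0,4](1) P2=[6,5,0,3,5,0](1)
Move 5: P2 pit1 -> P1=[6,0,7,5,0,4](1) P2=[6,0,1,4,6,1](2)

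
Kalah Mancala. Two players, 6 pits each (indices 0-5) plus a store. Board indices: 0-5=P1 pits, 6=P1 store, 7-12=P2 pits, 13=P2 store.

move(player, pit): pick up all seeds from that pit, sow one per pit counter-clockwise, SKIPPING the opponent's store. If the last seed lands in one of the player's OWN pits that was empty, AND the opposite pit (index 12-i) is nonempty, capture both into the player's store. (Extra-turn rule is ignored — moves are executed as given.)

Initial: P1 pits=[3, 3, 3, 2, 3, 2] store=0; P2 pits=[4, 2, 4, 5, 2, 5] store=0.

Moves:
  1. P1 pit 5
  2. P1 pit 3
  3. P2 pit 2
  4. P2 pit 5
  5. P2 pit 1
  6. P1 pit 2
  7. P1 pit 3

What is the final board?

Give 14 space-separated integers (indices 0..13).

Answer: 4 4 0 0 7 2 8 0 0 1 7 3 0 2

Derivation:
Move 1: P1 pit5 -> P1=[3,3,3,2,3,0](1) P2=[5,2,4,5,2,5](0)
Move 2: P1 pit3 -> P1=[3,3,3,0,4,0](7) P2=[0,2,4,5,2,5](0)
Move 3: P2 pit2 -> P1=[3,3,3,0,4,0](7) P2=[0,2,0,6,3,6](1)
Move 4: P2 pit5 -> P1=[4,4,4,1,5,0](7) P2=[0,2,0,6,3,0](2)
Move 5: P2 pit1 -> P1=[4,4,4,1,5,0](7) P2=[0,0,1,7,3,0](2)
Move 6: P1 pit2 -> P1=[4,4,0,2,6,1](8) P2=[0,0,1,7,3,0](2)
Move 7: P1 pit3 -> P1=[4,4,0,0,7,2](8) P2=[0,0,1,7,3,0](2)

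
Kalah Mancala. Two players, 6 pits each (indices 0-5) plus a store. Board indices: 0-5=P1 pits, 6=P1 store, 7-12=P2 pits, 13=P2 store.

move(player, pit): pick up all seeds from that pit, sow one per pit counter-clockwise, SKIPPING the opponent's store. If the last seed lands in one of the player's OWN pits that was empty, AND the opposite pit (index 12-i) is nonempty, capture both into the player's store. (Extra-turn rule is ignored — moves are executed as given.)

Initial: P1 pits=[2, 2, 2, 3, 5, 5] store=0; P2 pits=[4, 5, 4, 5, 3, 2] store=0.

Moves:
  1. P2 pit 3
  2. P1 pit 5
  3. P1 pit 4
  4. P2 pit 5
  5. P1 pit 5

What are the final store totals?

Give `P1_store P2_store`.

Answer: 3 2

Derivation:
Move 1: P2 pit3 -> P1=[3,3,2,3,5,5](0) P2=[4,5,4,0,4,3](1)
Move 2: P1 pit5 -> P1=[3,3,2,3,5,0](1) P2=[5,6,5,1,4,3](1)
Move 3: P1 pit4 -> P1=[3,3,2,3,0,1](2) P2=[6,7,6,1,4,3](1)
Move 4: P2 pit5 -> P1=[4,4,2,3,0,1](2) P2=[6,7,6,1,4,0](2)
Move 5: P1 pit5 -> P1=[4,4,2,3,0,0](3) P2=[6,7,6,1,4,0](2)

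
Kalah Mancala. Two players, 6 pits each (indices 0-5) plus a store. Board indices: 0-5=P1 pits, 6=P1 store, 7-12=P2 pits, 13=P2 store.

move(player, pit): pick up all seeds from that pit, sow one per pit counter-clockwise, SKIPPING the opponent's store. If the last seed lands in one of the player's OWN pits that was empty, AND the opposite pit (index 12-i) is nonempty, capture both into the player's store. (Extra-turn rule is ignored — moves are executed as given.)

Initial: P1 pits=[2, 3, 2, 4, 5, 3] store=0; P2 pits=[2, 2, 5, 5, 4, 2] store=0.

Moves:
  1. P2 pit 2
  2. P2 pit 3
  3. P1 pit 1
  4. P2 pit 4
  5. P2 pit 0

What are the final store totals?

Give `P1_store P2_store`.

Answer: 0 10

Derivation:
Move 1: P2 pit2 -> P1=[3,3,2,4,5,3](0) P2=[2,2,0,6,5,3](1)
Move 2: P2 pit3 -> P1=[4,4,3,4,5,3](0) P2=[2,2,0,0,6,4](2)
Move 3: P1 pit1 -> P1=[4,0,4,5,6,4](0) P2=[2,2,0,0,6,4](2)
Move 4: P2 pit4 -> P1=[5,1,5,6,6,4](0) P2=[2,2,0,0,0,5](3)
Move 5: P2 pit0 -> P1=[5,1,5,0,6,4](0) P2=[0,3,0,0,0,5](10)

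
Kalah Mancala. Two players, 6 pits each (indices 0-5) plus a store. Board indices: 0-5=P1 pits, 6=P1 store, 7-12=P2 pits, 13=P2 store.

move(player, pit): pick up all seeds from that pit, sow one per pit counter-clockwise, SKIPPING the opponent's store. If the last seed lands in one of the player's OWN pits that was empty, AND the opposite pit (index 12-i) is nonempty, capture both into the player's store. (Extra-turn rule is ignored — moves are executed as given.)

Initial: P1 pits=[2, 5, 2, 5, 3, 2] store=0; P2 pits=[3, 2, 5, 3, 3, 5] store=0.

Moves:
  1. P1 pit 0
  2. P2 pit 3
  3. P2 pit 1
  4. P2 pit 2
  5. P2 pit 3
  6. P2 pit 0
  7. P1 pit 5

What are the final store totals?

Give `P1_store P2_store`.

Answer: 1 6

Derivation:
Move 1: P1 pit0 -> P1=[0,6,3,5,3,2](0) P2=[3,2,5,3,3,5](0)
Move 2: P2 pit3 -> P1=[0,6,3,5,3,2](0) P2=[3,2,5,0,4,6](1)
Move 3: P2 pit1 -> P1=[0,6,0,5,3,2](0) P2=[3,0,6,0,4,6](5)
Move 4: P2 pit2 -> P1=[1,7,0,5,3,2](0) P2=[3,0,0,1,5,7](6)
Move 5: P2 pit3 -> P1=[1,7,0,5,3,2](0) P2=[3,0,0,0,6,7](6)
Move 6: P2 pit0 -> P1=[1,7,0,5,3,2](0) P2=[0,1,1,1,6,7](6)
Move 7: P1 pit5 -> P1=[1,7,0,5,3,0](1) P2=[1,1,1,1,6,7](6)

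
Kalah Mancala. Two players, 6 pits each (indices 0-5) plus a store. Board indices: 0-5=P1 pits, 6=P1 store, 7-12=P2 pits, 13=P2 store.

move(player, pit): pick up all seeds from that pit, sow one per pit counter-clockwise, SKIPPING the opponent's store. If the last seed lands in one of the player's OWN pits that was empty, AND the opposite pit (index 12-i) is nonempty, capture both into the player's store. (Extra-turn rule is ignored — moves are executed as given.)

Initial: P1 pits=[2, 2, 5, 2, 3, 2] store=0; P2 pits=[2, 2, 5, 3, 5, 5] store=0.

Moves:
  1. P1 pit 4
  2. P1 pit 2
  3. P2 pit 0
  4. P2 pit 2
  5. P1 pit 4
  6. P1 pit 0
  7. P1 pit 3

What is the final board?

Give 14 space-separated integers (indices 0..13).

Answer: 0 4 1 0 1 6 3 1 3 0 5 7 6 1

Derivation:
Move 1: P1 pit4 -> P1=[2,2,5,2,0,3](1) P2=[3,2,5,3,5,5](0)
Move 2: P1 pit2 -> P1=[2,2,0,3,1,4](2) P2=[4,2,5,3,5,5](0)
Move 3: P2 pit0 -> P1=[2,2,0,3,1,4](2) P2=[0,3,6,4,6,5](0)
Move 4: P2 pit2 -> P1=[3,3,0,3,1,4](2) P2=[0,3,0,5,7,6](1)
Move 5: P1 pit4 -> P1=[3,3,0,3,0,5](2) P2=[0,3,0,5,7,6](1)
Move 6: P1 pit0 -> P1=[0,4,1,4,0,5](2) P2=[0,3,0,5,7,6](1)
Move 7: P1 pit3 -> P1=[0,4,1,0,1,6](3) P2=[1,3,0,5,7,6](1)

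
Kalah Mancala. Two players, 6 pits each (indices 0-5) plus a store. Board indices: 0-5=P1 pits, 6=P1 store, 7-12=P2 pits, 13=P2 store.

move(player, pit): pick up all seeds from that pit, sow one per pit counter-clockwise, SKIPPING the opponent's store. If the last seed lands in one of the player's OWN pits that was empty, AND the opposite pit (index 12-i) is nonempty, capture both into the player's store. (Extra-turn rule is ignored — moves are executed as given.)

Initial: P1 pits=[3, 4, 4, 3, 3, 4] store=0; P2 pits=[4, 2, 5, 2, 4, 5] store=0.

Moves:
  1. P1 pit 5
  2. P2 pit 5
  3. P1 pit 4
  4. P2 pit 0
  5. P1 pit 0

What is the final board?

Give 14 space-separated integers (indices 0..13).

Answer: 0 6 6 5 0 1 7 0 0 7 3 5 1 2

Derivation:
Move 1: P1 pit5 -> P1=[3,4,4,3,3,0](1) P2=[5,3,6,2,4,5](0)
Move 2: P2 pit5 -> P1=[4,5,5,4,3,0](1) P2=[5,3,6,2,4,0](1)
Move 3: P1 pit4 -> P1=[4,5,5,4,0,1](2) P2=[6,3,6,2,4,0](1)
Move 4: P2 pit0 -> P1=[4,5,5,4,0,1](2) P2=[0,4,7,3,5,1](2)
Move 5: P1 pit0 -> P1=[0,6,6,5,0,1](7) P2=[0,0,7,3,5,1](2)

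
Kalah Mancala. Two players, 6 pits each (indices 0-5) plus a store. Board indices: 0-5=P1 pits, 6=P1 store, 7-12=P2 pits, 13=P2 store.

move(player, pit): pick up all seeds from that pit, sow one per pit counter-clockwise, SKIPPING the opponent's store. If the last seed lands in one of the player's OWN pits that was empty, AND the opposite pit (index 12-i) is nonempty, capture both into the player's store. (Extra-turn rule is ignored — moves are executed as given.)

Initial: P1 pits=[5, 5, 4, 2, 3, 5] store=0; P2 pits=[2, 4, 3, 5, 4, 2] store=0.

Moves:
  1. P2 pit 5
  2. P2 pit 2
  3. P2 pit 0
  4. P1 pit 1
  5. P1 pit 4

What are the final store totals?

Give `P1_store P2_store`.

Move 1: P2 pit5 -> P1=[6,5,4,2,3,5](0) P2=[2,4,3,5,4,0](1)
Move 2: P2 pit2 -> P1=[0,5,4,2,3,5](0) P2=[2,4,0,6,5,0](8)
Move 3: P2 pit0 -> P1=[0,5,4,0,3,5](0) P2=[0,5,0,6,5,0](11)
Move 4: P1 pit1 -> P1=[0,0,5,1,4,6](1) P2=[0,5,0,6,5,0](11)
Move 5: P1 pit4 -> P1=[0,0,5,1,0,7](2) P2=[1,6,0,6,5,0](11)

Answer: 2 11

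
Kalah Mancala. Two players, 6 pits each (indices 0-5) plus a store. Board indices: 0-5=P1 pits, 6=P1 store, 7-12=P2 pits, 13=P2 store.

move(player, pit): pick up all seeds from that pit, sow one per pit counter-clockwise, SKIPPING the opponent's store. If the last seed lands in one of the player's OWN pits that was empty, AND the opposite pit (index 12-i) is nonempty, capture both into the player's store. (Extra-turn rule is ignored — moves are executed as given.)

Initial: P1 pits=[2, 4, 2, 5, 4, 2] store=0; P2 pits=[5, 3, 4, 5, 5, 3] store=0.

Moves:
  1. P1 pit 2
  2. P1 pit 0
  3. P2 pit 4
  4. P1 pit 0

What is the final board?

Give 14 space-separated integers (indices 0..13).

Move 1: P1 pit2 -> P1=[2,4,0,6,5,2](0) P2=[5,3,4,5,5,3](0)
Move 2: P1 pit0 -> P1=[0,5,0,6,5,2](6) P2=[5,3,4,0,5,3](0)
Move 3: P2 pit4 -> P1=[1,6,1,6,5,2](6) P2=[5,3,4,0,0,4](1)
Move 4: P1 pit0 -> P1=[0,7,1,6,5,2](6) P2=[5,3,4,0,0,4](1)

Answer: 0 7 1 6 5 2 6 5 3 4 0 0 4 1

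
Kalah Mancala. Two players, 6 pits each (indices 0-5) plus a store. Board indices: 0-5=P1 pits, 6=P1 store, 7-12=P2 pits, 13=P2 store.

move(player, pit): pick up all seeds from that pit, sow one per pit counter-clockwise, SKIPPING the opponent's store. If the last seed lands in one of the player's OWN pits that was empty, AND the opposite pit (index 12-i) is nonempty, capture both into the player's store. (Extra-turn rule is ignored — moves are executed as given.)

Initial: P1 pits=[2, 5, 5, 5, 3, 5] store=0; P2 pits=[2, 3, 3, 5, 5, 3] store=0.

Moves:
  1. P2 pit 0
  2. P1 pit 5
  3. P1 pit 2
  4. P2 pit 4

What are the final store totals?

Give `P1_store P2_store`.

Move 1: P2 pit0 -> P1=[2,5,5,5,3,5](0) P2=[0,4,4,5,5,3](0)
Move 2: P1 pit5 -> P1=[2,5,5,5,3,0](1) P2=[1,5,5,6,5,3](0)
Move 3: P1 pit2 -> P1=[2,5,0,6,4,1](2) P2=[2,5,5,6,5,3](0)
Move 4: P2 pit4 -> P1=[3,6,1,6,4,1](2) P2=[2,5,5,6,0,4](1)

Answer: 2 1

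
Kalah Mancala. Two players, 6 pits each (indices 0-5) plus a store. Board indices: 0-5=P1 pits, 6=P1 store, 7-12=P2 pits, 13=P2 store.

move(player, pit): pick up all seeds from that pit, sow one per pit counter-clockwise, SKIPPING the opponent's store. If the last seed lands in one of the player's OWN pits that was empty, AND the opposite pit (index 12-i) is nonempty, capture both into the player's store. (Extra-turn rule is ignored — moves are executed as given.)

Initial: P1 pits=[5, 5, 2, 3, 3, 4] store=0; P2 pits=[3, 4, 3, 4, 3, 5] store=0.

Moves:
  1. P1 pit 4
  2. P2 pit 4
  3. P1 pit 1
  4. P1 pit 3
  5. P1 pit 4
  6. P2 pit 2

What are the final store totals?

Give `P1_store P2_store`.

Answer: 4 1

Derivation:
Move 1: P1 pit4 -> P1=[5,5,2,3,0,5](1) P2=[4,4,3,4,3,5](0)
Move 2: P2 pit4 -> P1=[6,5,2,3,0,5](1) P2=[4,4,3,4,0,6](1)
Move 3: P1 pit1 -> P1=[6,0,3,4,1,6](2) P2=[4,4,3,4,0,6](1)
Move 4: P1 pit3 -> P1=[6,0,3,0,2,7](3) P2=[5,4,3,4,0,6](1)
Move 5: P1 pit4 -> P1=[6,0,3,0,0,8](4) P2=[5,4,3,4,0,6](1)
Move 6: P2 pit2 -> P1=[6,0,3,0,0,8](4) P2=[5,4,0,5,1,7](1)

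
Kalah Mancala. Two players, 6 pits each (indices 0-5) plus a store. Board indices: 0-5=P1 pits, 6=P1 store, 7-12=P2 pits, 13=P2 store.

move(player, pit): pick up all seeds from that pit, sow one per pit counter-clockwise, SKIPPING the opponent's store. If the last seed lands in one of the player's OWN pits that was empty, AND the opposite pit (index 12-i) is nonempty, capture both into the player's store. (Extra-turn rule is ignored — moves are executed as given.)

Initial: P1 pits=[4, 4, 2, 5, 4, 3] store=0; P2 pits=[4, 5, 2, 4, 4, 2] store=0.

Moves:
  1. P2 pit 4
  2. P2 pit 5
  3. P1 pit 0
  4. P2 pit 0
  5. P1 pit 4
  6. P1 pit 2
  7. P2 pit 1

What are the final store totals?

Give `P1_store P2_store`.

Answer: 2 11

Derivation:
Move 1: P2 pit4 -> P1=[5,5,2,5,4,3](0) P2=[4,5,2,4,0,3](1)
Move 2: P2 pit5 -> P1=[6,6,2,5,4,3](0) P2=[4,5,2,4,0,0](2)
Move 3: P1 pit0 -> P1=[0,7,3,6,5,4](1) P2=[4,5,2,4,0,0](2)
Move 4: P2 pit0 -> P1=[0,0,3,6,5,4](1) P2=[0,6,3,5,0,0](10)
Move 5: P1 pit4 -> P1=[0,0,3,6,0,5](2) P2=[1,7,4,5,0,0](10)
Move 6: P1 pit2 -> P1=[0,0,0,7,1,6](2) P2=[1,7,4,5,0,0](10)
Move 7: P2 pit1 -> P1=[1,1,0,7,1,6](2) P2=[1,0,5,6,1,1](11)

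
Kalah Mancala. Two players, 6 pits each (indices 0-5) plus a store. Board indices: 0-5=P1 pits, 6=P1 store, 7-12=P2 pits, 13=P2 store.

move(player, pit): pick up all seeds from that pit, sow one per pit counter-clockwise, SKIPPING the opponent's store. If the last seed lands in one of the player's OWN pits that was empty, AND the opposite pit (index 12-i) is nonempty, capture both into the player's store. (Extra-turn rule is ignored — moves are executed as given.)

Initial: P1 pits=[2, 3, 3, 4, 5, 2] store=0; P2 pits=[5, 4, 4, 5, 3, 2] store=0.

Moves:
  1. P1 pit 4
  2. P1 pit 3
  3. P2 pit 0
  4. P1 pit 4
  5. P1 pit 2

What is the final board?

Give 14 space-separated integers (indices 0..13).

Move 1: P1 pit4 -> P1=[2,3,3,4,0,3](1) P2=[6,5,5,5,3,2](0)
Move 2: P1 pit3 -> P1=[2,3,3,0,1,4](2) P2=[7,5,5,5,3,2](0)
Move 3: P2 pit0 -> P1=[3,3,3,0,1,4](2) P2=[0,6,6,6,4,3](1)
Move 4: P1 pit4 -> P1=[3,3,3,0,0,5](2) P2=[0,6,6,6,4,3](1)
Move 5: P1 pit2 -> P1=[3,3,0,1,1,6](2) P2=[0,6,6,6,4,3](1)

Answer: 3 3 0 1 1 6 2 0 6 6 6 4 3 1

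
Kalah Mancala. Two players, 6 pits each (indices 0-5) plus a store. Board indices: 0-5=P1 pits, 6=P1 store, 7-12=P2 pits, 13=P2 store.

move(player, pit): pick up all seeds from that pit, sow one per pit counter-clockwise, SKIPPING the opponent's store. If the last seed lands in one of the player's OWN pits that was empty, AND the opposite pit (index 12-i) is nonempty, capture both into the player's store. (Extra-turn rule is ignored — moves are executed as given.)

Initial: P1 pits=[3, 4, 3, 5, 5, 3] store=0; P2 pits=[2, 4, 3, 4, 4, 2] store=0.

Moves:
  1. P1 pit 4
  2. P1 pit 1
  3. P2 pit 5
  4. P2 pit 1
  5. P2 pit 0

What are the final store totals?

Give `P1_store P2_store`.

Answer: 1 2

Derivation:
Move 1: P1 pit4 -> P1=[3,4,3,5,0,4](1) P2=[3,5,4,4,4,2](0)
Move 2: P1 pit1 -> P1=[3,0,4,6,1,5](1) P2=[3,5,4,4,4,2](0)
Move 3: P2 pit5 -> P1=[4,0,4,6,1,5](1) P2=[3,5,4,4,4,0](1)
Move 4: P2 pit1 -> P1=[4,0,4,6,1,5](1) P2=[3,0,5,5,5,1](2)
Move 5: P2 pit0 -> P1=[4,0,4,6,1,5](1) P2=[0,1,6,6,5,1](2)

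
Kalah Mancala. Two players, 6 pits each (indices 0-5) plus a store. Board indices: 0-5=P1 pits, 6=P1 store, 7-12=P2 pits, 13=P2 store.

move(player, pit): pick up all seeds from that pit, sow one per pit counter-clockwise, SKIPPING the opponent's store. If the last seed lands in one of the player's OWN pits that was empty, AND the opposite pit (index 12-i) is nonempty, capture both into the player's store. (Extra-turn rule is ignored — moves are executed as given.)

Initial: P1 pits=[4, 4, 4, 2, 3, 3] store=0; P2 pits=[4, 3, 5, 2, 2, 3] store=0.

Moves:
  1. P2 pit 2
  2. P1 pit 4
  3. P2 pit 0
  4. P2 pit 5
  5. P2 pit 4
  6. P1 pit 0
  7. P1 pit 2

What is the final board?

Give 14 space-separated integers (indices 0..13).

Move 1: P2 pit2 -> P1=[5,4,4,2,3,3](0) P2=[4,3,0,3,3,4](1)
Move 2: P1 pit4 -> P1=[5,4,4,2,0,4](1) P2=[5,3,0,3,3,4](1)
Move 3: P2 pit0 -> P1=[5,4,4,2,0,4](1) P2=[0,4,1,4,4,5](1)
Move 4: P2 pit5 -> P1=[6,5,5,3,0,4](1) P2=[0,4,1,4,4,0](2)
Move 5: P2 pit4 -> P1=[7,6,5,3,0,4](1) P2=[0,4,1,4,0,1](3)
Move 6: P1 pit0 -> P1=[0,7,6,4,1,5](2) P2=[1,4,1,4,0,1](3)
Move 7: P1 pit2 -> P1=[0,7,0,5,2,6](3) P2=[2,5,1,4,0,1](3)

Answer: 0 7 0 5 2 6 3 2 5 1 4 0 1 3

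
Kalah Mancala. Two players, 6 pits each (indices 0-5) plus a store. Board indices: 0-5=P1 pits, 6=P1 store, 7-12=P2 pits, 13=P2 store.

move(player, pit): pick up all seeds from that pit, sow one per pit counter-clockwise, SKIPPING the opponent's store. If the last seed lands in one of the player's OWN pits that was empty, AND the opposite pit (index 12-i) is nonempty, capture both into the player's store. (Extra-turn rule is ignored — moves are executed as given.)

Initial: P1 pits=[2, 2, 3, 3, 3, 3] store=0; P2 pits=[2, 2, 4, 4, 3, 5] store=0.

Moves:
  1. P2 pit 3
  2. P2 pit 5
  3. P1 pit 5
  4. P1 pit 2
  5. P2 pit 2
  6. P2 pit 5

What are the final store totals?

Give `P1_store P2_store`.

Answer: 2 4

Derivation:
Move 1: P2 pit3 -> P1=[3,2,3,3,3,3](0) P2=[2,2,4,0,4,6](1)
Move 2: P2 pit5 -> P1=[4,3,4,4,4,3](0) P2=[2,2,4,0,4,0](2)
Move 3: P1 pit5 -> P1=[4,3,4,4,4,0](1) P2=[3,3,4,0,4,0](2)
Move 4: P1 pit2 -> P1=[4,3,0,5,5,1](2) P2=[3,3,4,0,4,0](2)
Move 5: P2 pit2 -> P1=[4,3,0,5,5,1](2) P2=[3,3,0,1,5,1](3)
Move 6: P2 pit5 -> P1=[4,3,0,5,5,1](2) P2=[3,3,0,1,5,0](4)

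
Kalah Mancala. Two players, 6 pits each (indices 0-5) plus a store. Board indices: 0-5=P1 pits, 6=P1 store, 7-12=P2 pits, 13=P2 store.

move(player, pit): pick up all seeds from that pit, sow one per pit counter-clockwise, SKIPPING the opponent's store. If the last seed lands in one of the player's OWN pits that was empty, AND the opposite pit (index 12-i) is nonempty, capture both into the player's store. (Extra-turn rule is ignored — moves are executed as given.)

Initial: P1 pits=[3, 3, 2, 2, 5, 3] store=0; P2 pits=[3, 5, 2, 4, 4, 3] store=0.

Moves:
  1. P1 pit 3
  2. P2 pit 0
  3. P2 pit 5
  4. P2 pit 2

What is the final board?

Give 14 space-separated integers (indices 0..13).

Move 1: P1 pit3 -> P1=[3,3,2,0,6,4](0) P2=[3,5,2,4,4,3](0)
Move 2: P2 pit0 -> P1=[3,3,2,0,6,4](0) P2=[0,6,3,5,4,3](0)
Move 3: P2 pit5 -> P1=[4,4,2,0,6,4](0) P2=[0,6,3,5,4,0](1)
Move 4: P2 pit2 -> P1=[0,4,2,0,6,4](0) P2=[0,6,0,6,5,0](6)

Answer: 0 4 2 0 6 4 0 0 6 0 6 5 0 6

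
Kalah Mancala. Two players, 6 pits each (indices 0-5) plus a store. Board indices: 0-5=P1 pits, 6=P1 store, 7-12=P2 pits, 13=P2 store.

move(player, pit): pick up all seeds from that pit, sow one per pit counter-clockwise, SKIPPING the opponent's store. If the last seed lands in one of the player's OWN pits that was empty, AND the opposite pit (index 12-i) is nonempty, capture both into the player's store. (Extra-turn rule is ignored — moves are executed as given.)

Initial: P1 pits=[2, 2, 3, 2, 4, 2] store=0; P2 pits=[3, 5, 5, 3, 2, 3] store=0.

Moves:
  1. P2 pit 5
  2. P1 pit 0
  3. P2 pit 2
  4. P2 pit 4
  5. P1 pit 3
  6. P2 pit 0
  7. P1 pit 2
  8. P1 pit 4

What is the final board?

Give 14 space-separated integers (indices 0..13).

Move 1: P2 pit5 -> P1=[3,3,3,2,4,2](0) P2=[3,5,5,3,2,0](1)
Move 2: P1 pit0 -> P1=[0,4,4,3,4,2](0) P2=[3,5,5,3,2,0](1)
Move 3: P2 pit2 -> P1=[1,4,4,3,4,2](0) P2=[3,5,0,4,3,1](2)
Move 4: P2 pit4 -> P1=[2,4,4,3,4,2](0) P2=[3,5,0,4,0,2](3)
Move 5: P1 pit3 -> P1=[2,4,4,0,5,3](1) P2=[3,5,0,4,0,2](3)
Move 6: P2 pit0 -> P1=[2,4,4,0,5,3](1) P2=[0,6,1,5,0,2](3)
Move 7: P1 pit2 -> P1=[2,4,0,1,6,4](2) P2=[0,6,1,5,0,2](3)
Move 8: P1 pit4 -> P1=[2,4,0,1,0,5](3) P2=[1,7,2,6,0,2](3)

Answer: 2 4 0 1 0 5 3 1 7 2 6 0 2 3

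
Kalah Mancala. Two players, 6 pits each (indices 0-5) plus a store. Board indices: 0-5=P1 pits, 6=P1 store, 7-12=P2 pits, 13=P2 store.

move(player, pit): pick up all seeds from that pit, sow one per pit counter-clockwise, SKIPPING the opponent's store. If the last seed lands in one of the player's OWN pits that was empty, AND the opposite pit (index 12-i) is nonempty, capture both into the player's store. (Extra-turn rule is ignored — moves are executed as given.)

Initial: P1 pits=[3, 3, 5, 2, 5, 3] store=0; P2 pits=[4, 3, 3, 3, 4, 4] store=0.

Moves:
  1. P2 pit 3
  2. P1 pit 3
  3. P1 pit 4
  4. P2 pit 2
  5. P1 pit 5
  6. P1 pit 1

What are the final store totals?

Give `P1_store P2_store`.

Move 1: P2 pit3 -> P1=[3,3,5,2,5,3](0) P2=[4,3,3,0,5,5](1)
Move 2: P1 pit3 -> P1=[3,3,5,0,6,4](0) P2=[4,3,3,0,5,5](1)
Move 3: P1 pit4 -> P1=[3,3,5,0,0,5](1) P2=[5,4,4,1,5,5](1)
Move 4: P2 pit2 -> P1=[3,3,5,0,0,5](1) P2=[5,4,0,2,6,6](2)
Move 5: P1 pit5 -> P1=[3,3,5,0,0,0](2) P2=[6,5,1,3,6,6](2)
Move 6: P1 pit1 -> P1=[3,0,6,1,0,0](8) P2=[6,0,1,3,6,6](2)

Answer: 8 2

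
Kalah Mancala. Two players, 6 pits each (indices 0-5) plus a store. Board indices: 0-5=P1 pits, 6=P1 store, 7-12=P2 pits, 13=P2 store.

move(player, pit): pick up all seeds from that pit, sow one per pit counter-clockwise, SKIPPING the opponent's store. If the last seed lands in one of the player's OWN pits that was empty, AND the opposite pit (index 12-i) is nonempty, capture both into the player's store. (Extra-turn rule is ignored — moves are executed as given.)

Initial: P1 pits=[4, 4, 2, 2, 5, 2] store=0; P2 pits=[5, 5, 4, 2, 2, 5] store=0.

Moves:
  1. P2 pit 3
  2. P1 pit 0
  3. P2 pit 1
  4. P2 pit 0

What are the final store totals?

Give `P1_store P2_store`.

Move 1: P2 pit3 -> P1=[4,4,2,2,5,2](0) P2=[5,5,4,0,3,6](0)
Move 2: P1 pit0 -> P1=[0,5,3,3,6,2](0) P2=[5,5,4,0,3,6](0)
Move 3: P2 pit1 -> P1=[0,5,3,3,6,2](0) P2=[5,0,5,1,4,7](1)
Move 4: P2 pit0 -> P1=[0,5,3,3,6,2](0) P2=[0,1,6,2,5,8](1)

Answer: 0 1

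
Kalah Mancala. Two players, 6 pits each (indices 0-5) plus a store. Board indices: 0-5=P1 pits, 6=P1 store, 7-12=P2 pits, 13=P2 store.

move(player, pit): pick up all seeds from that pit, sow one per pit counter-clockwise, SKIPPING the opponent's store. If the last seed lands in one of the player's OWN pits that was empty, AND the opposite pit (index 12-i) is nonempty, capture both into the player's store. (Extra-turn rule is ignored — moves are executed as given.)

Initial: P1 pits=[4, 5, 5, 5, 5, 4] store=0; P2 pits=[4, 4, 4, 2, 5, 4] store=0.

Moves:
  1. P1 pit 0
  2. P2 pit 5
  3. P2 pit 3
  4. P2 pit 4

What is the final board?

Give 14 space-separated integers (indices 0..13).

Answer: 1 8 8 7 6 4 0 4 4 4 0 0 1 4

Derivation:
Move 1: P1 pit0 -> P1=[0,6,6,6,6,4](0) P2=[4,4,4,2,5,4](0)
Move 2: P2 pit5 -> P1=[1,7,7,6,6,4](0) P2=[4,4,4,2,5,0](1)
Move 3: P2 pit3 -> P1=[0,7,7,6,6,4](0) P2=[4,4,4,0,6,0](3)
Move 4: P2 pit4 -> P1=[1,8,8,7,6,4](0) P2=[4,4,4,0,0,1](4)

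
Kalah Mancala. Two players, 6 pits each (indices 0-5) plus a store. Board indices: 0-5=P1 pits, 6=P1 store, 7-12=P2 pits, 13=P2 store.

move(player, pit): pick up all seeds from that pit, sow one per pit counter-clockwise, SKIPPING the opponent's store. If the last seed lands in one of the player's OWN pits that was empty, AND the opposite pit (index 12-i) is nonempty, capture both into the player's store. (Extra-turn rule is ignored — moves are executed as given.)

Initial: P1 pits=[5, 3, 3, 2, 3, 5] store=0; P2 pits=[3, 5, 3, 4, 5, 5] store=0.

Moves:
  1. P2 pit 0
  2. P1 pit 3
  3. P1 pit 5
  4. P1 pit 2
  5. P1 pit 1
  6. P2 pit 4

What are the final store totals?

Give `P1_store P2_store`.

Move 1: P2 pit0 -> P1=[5,3,3,2,3,5](0) P2=[0,6,4,5,5,5](0)
Move 2: P1 pit3 -> P1=[5,3,3,0,4,6](0) P2=[0,6,4,5,5,5](0)
Move 3: P1 pit5 -> P1=[5,3,3,0,4,0](1) P2=[1,7,5,6,6,5](0)
Move 4: P1 pit2 -> P1=[5,3,0,1,5,0](3) P2=[0,7,5,6,6,5](0)
Move 5: P1 pit1 -> P1=[5,0,1,2,6,0](3) P2=[0,7,5,6,6,5](0)
Move 6: P2 pit4 -> P1=[6,1,2,3,6,0](3) P2=[0,7,5,6,0,6](1)

Answer: 3 1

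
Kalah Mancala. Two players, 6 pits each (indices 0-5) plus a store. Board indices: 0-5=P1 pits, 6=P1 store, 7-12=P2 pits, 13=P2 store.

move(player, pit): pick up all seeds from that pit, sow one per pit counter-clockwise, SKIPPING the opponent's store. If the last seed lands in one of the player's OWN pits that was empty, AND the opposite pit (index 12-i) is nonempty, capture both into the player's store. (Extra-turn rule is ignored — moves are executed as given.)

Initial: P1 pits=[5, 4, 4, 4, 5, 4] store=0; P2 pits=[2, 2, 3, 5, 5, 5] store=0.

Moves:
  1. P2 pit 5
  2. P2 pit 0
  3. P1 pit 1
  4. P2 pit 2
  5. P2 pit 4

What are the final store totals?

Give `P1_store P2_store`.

Move 1: P2 pit5 -> P1=[6,5,5,5,5,4](0) P2=[2,2,3,5,5,0](1)
Move 2: P2 pit0 -> P1=[6,5,5,5,5,4](0) P2=[0,3,4,5,5,0](1)
Move 3: P1 pit1 -> P1=[6,0,6,6,6,5](1) P2=[0,3,4,5,5,0](1)
Move 4: P2 pit2 -> P1=[6,0,6,6,6,5](1) P2=[0,3,0,6,6,1](2)
Move 5: P2 pit4 -> P1=[7,1,7,7,6,5](1) P2=[0,3,0,6,0,2](3)

Answer: 1 3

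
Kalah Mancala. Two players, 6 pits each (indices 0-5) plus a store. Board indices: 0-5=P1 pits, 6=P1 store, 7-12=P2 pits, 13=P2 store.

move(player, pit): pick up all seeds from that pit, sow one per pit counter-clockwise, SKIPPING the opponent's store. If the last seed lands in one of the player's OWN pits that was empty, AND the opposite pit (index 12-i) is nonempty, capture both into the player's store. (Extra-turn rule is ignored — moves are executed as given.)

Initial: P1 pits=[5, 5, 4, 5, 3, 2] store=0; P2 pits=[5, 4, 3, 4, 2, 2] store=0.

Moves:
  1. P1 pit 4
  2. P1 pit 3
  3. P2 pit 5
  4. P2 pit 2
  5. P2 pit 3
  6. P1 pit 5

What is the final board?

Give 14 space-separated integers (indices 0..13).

Move 1: P1 pit4 -> P1=[5,5,4,5,0,3](1) P2=[6,4,3,4,2,2](0)
Move 2: P1 pit3 -> P1=[5,5,4,0,1,4](2) P2=[7,5,3,4,2,2](0)
Move 3: P2 pit5 -> P1=[6,5,4,0,1,4](2) P2=[7,5,3,4,2,0](1)
Move 4: P2 pit2 -> P1=[0,5,4,0,1,4](2) P2=[7,5,0,5,3,0](8)
Move 5: P2 pit3 -> P1=[1,6,4,0,1,4](2) P2=[7,5,0,0,4,1](9)
Move 6: P1 pit5 -> P1=[1,6,4,0,1,0](3) P2=[8,6,1,0,4,1](9)

Answer: 1 6 4 0 1 0 3 8 6 1 0 4 1 9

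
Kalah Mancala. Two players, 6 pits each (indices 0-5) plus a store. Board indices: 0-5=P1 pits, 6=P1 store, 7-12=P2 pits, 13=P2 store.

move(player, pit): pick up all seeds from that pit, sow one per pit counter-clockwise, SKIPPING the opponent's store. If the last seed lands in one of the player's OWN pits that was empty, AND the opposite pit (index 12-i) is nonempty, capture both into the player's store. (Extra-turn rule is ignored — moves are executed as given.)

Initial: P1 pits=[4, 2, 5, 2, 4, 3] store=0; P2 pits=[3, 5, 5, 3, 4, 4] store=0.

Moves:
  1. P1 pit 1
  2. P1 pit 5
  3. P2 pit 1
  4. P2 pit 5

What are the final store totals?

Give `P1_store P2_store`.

Move 1: P1 pit1 -> P1=[4,0,6,3,4,3](0) P2=[3,5,5,3,4,4](0)
Move 2: P1 pit5 -> P1=[4,0,6,3,4,0](1) P2=[4,6,5,3,4,4](0)
Move 3: P2 pit1 -> P1=[5,0,6,3,4,0](1) P2=[4,0,6,4,5,5](1)
Move 4: P2 pit5 -> P1=[6,1,7,4,4,0](1) P2=[4,0,6,4,5,0](2)

Answer: 1 2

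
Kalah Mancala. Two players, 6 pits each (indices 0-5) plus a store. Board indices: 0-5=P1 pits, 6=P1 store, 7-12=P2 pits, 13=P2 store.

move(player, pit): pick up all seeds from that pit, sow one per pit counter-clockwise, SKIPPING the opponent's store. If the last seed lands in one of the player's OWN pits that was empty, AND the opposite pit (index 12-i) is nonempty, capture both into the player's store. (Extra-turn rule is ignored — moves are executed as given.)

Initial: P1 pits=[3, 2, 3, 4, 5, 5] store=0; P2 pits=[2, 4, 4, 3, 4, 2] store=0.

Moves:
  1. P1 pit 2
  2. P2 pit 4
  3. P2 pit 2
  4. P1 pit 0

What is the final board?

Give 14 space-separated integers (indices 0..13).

Answer: 0 4 1 6 7 6 0 2 4 0 4 1 4 2

Derivation:
Move 1: P1 pit2 -> P1=[3,2,0,5,6,6](0) P2=[2,4,4,3,4,2](0)
Move 2: P2 pit4 -> P1=[4,3,0,5,6,6](0) P2=[2,4,4,3,0,3](1)
Move 3: P2 pit2 -> P1=[4,3,0,5,6,6](0) P2=[2,4,0,4,1,4](2)
Move 4: P1 pit0 -> P1=[0,4,1,6,7,6](0) P2=[2,4,0,4,1,4](2)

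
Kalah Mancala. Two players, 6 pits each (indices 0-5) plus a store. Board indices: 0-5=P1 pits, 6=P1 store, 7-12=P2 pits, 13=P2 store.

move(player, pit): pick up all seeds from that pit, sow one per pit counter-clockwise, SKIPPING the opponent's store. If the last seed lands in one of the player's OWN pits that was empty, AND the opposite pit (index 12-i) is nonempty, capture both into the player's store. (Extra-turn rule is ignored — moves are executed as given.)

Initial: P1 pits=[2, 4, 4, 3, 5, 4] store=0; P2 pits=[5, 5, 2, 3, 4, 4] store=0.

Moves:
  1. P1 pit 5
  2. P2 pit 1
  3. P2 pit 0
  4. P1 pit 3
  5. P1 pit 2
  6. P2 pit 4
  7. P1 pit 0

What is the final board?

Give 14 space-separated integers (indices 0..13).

Move 1: P1 pit5 -> P1=[2,4,4,3,5,0](1) P2=[6,6,3,3,4,4](0)
Move 2: P2 pit1 -> P1=[3,4,4,3,5,0](1) P2=[6,0,4,4,5,5](1)
Move 3: P2 pit0 -> P1=[3,4,4,3,5,0](1) P2=[0,1,5,5,6,6](2)
Move 4: P1 pit3 -> P1=[3,4,4,0,6,1](2) P2=[0,1,5,5,6,6](2)
Move 5: P1 pit2 -> P1=[3,4,0,1,7,2](3) P2=[0,1,5,5,6,6](2)
Move 6: P2 pit4 -> P1=[4,5,1,2,7,2](3) P2=[0,1,5,5,0,7](3)
Move 7: P1 pit0 -> P1=[0,6,2,3,8,2](3) P2=[0,1,5,5,0,7](3)

Answer: 0 6 2 3 8 2 3 0 1 5 5 0 7 3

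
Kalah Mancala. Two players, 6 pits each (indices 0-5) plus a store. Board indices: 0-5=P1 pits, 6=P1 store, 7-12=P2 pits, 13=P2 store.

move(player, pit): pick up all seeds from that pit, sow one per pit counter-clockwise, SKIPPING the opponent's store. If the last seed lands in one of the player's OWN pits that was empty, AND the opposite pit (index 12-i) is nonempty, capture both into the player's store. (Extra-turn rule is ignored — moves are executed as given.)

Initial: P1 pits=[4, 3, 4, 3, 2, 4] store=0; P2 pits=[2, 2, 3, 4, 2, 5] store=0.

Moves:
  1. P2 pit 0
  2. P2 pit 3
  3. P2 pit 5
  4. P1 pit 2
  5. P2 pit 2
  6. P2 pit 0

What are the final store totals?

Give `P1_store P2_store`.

Move 1: P2 pit0 -> P1=[4,3,4,3,2,4](0) P2=[0,3,4,4,2,5](0)
Move 2: P2 pit3 -> P1=[5,3,4,3,2,4](0) P2=[0,3,4,0,3,6](1)
Move 3: P2 pit5 -> P1=[6,4,5,4,3,4](0) P2=[0,3,4,0,3,0](2)
Move 4: P1 pit2 -> P1=[6,4,0,5,4,5](1) P2=[1,3,4,0,3,0](2)
Move 5: P2 pit2 -> P1=[6,4,0,5,4,5](1) P2=[1,3,0,1,4,1](3)
Move 6: P2 pit0 -> P1=[6,4,0,5,4,5](1) P2=[0,4,0,1,4,1](3)

Answer: 1 3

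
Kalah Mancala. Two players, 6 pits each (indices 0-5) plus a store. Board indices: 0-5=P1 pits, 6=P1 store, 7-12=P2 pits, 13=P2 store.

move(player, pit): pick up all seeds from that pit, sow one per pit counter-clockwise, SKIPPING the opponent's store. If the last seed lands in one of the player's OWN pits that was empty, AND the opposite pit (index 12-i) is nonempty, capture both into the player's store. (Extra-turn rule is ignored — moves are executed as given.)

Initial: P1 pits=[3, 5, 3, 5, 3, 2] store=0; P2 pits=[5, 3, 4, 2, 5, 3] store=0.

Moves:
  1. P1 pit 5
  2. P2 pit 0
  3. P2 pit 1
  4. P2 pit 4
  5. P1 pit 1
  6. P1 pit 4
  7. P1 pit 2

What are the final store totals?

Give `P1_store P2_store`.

Move 1: P1 pit5 -> P1=[3,5,3,5,3,0](1) P2=[6,3,4,2,5,3](0)
Move 2: P2 pit0 -> P1=[3,5,3,5,3,0](1) P2=[0,4,5,3,6,4](1)
Move 3: P2 pit1 -> P1=[3,5,3,5,3,0](1) P2=[0,0,6,4,7,5](1)
Move 4: P2 pit4 -> P1=[4,6,4,6,4,0](1) P2=[0,0,6,4,0,6](2)
Move 5: P1 pit1 -> P1=[4,0,5,7,5,1](2) P2=[1,0,6,4,0,6](2)
Move 6: P1 pit4 -> P1=[4,0,5,7,0,2](3) P2=[2,1,7,4,0,6](2)
Move 7: P1 pit2 -> P1=[4,0,0,8,1,3](4) P2=[3,1,7,4,0,6](2)

Answer: 4 2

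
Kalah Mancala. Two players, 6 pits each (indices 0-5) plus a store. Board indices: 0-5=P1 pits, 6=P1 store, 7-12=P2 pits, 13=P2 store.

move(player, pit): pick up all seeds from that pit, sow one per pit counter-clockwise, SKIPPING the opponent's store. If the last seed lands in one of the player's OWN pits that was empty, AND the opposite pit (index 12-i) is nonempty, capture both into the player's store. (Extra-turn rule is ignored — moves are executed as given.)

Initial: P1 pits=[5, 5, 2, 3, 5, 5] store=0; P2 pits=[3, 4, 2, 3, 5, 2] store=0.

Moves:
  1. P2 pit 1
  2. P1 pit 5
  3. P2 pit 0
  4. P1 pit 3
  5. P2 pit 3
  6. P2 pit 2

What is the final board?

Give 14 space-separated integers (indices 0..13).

Answer: 7 6 3 0 6 1 2 0 2 0 1 9 5 2

Derivation:
Move 1: P2 pit1 -> P1=[5,5,2,3,5,5](0) P2=[3,0,3,4,6,3](0)
Move 2: P1 pit5 -> P1=[5,5,2,3,5,0](1) P2=[4,1,4,5,6,3](0)
Move 3: P2 pit0 -> P1=[5,5,2,3,5,0](1) P2=[0,2,5,6,7,3](0)
Move 4: P1 pit3 -> P1=[5,5,2,0,6,1](2) P2=[0,2,5,6,7,3](0)
Move 5: P2 pit3 -> P1=[6,6,3,0,6,1](2) P2=[0,2,5,0,8,4](1)
Move 6: P2 pit2 -> P1=[7,6,3,0,6,1](2) P2=[0,2,0,1,9,5](2)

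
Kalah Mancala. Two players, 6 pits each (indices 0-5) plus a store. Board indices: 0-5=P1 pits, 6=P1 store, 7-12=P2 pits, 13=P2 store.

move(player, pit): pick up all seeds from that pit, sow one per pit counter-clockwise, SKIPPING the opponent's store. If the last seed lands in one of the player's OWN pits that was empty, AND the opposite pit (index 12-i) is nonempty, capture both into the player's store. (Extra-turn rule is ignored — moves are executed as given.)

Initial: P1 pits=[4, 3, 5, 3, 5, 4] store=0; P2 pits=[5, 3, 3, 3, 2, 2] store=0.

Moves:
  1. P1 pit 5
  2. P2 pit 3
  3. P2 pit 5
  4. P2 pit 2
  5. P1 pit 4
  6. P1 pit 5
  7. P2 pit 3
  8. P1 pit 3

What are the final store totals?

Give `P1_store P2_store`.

Answer: 4 3

Derivation:
Move 1: P1 pit5 -> P1=[4,3,5,3,5,0](1) P2=[6,4,4,3,2,2](0)
Move 2: P2 pit3 -> P1=[4,3,5,3,5,0](1) P2=[6,4,4,0,3,3](1)
Move 3: P2 pit5 -> P1=[5,4,5,3,5,0](1) P2=[6,4,4,0,3,0](2)
Move 4: P2 pit2 -> P1=[5,4,5,3,5,0](1) P2=[6,4,0,1,4,1](3)
Move 5: P1 pit4 -> P1=[5,4,5,3,0,1](2) P2=[7,5,1,1,4,1](3)
Move 6: P1 pit5 -> P1=[5,4,5,3,0,0](3) P2=[7,5,1,1,4,1](3)
Move 7: P2 pit3 -> P1=[5,4,5,3,0,0](3) P2=[7,5,1,0,5,1](3)
Move 8: P1 pit3 -> P1=[5,4,5,0,1,1](4) P2=[7,5,1,0,5,1](3)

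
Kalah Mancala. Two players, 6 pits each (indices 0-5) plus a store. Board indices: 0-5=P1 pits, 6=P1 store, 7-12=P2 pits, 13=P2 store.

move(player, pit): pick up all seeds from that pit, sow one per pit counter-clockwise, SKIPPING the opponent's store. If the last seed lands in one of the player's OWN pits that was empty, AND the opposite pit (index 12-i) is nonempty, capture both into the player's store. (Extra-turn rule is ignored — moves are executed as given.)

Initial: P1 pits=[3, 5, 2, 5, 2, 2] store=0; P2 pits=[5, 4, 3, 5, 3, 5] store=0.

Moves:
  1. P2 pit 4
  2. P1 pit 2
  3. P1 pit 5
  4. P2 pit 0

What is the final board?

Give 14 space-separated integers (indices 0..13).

Move 1: P2 pit4 -> P1=[4,5,2,5,2,2](0) P2=[5,4,3,5,0,6](1)
Move 2: P1 pit2 -> P1=[4,5,0,6,3,2](0) P2=[5,4,3,5,0,6](1)
Move 3: P1 pit5 -> P1=[4,5,0,6,3,0](1) P2=[6,4,3,5,0,6](1)
Move 4: P2 pit0 -> P1=[4,5,0,6,3,0](1) P2=[0,5,4,6,1,7](2)

Answer: 4 5 0 6 3 0 1 0 5 4 6 1 7 2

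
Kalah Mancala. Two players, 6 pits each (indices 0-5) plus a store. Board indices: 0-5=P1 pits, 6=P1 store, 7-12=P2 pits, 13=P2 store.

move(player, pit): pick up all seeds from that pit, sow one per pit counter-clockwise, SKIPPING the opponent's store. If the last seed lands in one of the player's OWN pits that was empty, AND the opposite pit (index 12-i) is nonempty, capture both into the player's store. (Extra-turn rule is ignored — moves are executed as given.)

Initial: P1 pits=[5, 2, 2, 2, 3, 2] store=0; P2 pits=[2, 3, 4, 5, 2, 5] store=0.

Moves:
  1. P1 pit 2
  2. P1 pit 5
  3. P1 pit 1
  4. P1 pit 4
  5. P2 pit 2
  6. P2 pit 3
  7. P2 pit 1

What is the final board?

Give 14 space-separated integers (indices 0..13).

Move 1: P1 pit2 -> P1=[5,2,0,3,4,2](0) P2=[2,3,4,5,2,5](0)
Move 2: P1 pit5 -> P1=[5,2,0,3,4,0](1) P2=[3,3,4,5,2,5](0)
Move 3: P1 pit1 -> P1=[5,0,1,4,4,0](1) P2=[3,3,4,5,2,5](0)
Move 4: P1 pit4 -> P1=[5,0,1,4,0,1](2) P2=[4,4,4,5,2,5](0)
Move 5: P2 pit2 -> P1=[5,0,1,4,0,1](2) P2=[4,4,0,6,3,6](1)
Move 6: P2 pit3 -> P1=[6,1,2,4,0,1](2) P2=[4,4,0,0,4,7](2)
Move 7: P2 pit1 -> P1=[6,1,2,4,0,1](2) P2=[4,0,1,1,5,8](2)

Answer: 6 1 2 4 0 1 2 4 0 1 1 5 8 2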